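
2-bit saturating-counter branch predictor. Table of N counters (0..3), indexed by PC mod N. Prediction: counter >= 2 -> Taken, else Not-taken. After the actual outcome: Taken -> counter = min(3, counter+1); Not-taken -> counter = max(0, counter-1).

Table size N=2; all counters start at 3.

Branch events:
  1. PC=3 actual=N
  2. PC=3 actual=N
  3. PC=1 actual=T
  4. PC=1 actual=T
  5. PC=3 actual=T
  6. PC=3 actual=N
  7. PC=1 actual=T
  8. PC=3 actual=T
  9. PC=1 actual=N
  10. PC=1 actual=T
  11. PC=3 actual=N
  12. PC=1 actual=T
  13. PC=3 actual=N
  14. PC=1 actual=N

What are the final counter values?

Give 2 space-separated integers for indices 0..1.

Ev 1: PC=3 idx=1 pred=T actual=N -> ctr[1]=2
Ev 2: PC=3 idx=1 pred=T actual=N -> ctr[1]=1
Ev 3: PC=1 idx=1 pred=N actual=T -> ctr[1]=2
Ev 4: PC=1 idx=1 pred=T actual=T -> ctr[1]=3
Ev 5: PC=3 idx=1 pred=T actual=T -> ctr[1]=3
Ev 6: PC=3 idx=1 pred=T actual=N -> ctr[1]=2
Ev 7: PC=1 idx=1 pred=T actual=T -> ctr[1]=3
Ev 8: PC=3 idx=1 pred=T actual=T -> ctr[1]=3
Ev 9: PC=1 idx=1 pred=T actual=N -> ctr[1]=2
Ev 10: PC=1 idx=1 pred=T actual=T -> ctr[1]=3
Ev 11: PC=3 idx=1 pred=T actual=N -> ctr[1]=2
Ev 12: PC=1 idx=1 pred=T actual=T -> ctr[1]=3
Ev 13: PC=3 idx=1 pred=T actual=N -> ctr[1]=2
Ev 14: PC=1 idx=1 pred=T actual=N -> ctr[1]=1

Answer: 3 1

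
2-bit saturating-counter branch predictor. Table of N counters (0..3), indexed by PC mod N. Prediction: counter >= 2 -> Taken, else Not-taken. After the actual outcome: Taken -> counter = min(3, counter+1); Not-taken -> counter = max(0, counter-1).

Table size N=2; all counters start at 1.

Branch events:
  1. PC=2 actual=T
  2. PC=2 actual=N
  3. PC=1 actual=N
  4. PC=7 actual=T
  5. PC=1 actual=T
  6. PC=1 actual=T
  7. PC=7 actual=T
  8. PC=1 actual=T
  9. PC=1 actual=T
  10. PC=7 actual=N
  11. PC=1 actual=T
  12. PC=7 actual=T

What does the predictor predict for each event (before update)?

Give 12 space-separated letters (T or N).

Answer: N T N N N T T T T T T T

Derivation:
Ev 1: PC=2 idx=0 pred=N actual=T -> ctr[0]=2
Ev 2: PC=2 idx=0 pred=T actual=N -> ctr[0]=1
Ev 3: PC=1 idx=1 pred=N actual=N -> ctr[1]=0
Ev 4: PC=7 idx=1 pred=N actual=T -> ctr[1]=1
Ev 5: PC=1 idx=1 pred=N actual=T -> ctr[1]=2
Ev 6: PC=1 idx=1 pred=T actual=T -> ctr[1]=3
Ev 7: PC=7 idx=1 pred=T actual=T -> ctr[1]=3
Ev 8: PC=1 idx=1 pred=T actual=T -> ctr[1]=3
Ev 9: PC=1 idx=1 pred=T actual=T -> ctr[1]=3
Ev 10: PC=7 idx=1 pred=T actual=N -> ctr[1]=2
Ev 11: PC=1 idx=1 pred=T actual=T -> ctr[1]=3
Ev 12: PC=7 idx=1 pred=T actual=T -> ctr[1]=3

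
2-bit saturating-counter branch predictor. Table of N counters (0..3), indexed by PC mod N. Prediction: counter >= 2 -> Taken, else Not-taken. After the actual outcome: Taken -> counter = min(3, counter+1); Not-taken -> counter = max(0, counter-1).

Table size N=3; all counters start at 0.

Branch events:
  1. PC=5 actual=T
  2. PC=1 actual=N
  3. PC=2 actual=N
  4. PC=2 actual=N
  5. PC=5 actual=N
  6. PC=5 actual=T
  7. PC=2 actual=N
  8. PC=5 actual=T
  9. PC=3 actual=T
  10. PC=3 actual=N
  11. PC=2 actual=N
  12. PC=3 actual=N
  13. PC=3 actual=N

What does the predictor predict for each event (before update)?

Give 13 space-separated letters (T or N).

Ev 1: PC=5 idx=2 pred=N actual=T -> ctr[2]=1
Ev 2: PC=1 idx=1 pred=N actual=N -> ctr[1]=0
Ev 3: PC=2 idx=2 pred=N actual=N -> ctr[2]=0
Ev 4: PC=2 idx=2 pred=N actual=N -> ctr[2]=0
Ev 5: PC=5 idx=2 pred=N actual=N -> ctr[2]=0
Ev 6: PC=5 idx=2 pred=N actual=T -> ctr[2]=1
Ev 7: PC=2 idx=2 pred=N actual=N -> ctr[2]=0
Ev 8: PC=5 idx=2 pred=N actual=T -> ctr[2]=1
Ev 9: PC=3 idx=0 pred=N actual=T -> ctr[0]=1
Ev 10: PC=3 idx=0 pred=N actual=N -> ctr[0]=0
Ev 11: PC=2 idx=2 pred=N actual=N -> ctr[2]=0
Ev 12: PC=3 idx=0 pred=N actual=N -> ctr[0]=0
Ev 13: PC=3 idx=0 pred=N actual=N -> ctr[0]=0

Answer: N N N N N N N N N N N N N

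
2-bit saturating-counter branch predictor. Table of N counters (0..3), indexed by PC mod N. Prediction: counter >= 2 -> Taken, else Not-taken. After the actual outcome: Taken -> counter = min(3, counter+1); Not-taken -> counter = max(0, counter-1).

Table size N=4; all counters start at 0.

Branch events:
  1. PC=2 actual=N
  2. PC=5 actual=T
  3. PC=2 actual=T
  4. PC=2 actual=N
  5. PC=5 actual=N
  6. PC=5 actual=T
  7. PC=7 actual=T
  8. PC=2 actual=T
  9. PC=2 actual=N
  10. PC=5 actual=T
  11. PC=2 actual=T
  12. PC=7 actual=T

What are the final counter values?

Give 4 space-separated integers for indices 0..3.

Ev 1: PC=2 idx=2 pred=N actual=N -> ctr[2]=0
Ev 2: PC=5 idx=1 pred=N actual=T -> ctr[1]=1
Ev 3: PC=2 idx=2 pred=N actual=T -> ctr[2]=1
Ev 4: PC=2 idx=2 pred=N actual=N -> ctr[2]=0
Ev 5: PC=5 idx=1 pred=N actual=N -> ctr[1]=0
Ev 6: PC=5 idx=1 pred=N actual=T -> ctr[1]=1
Ev 7: PC=7 idx=3 pred=N actual=T -> ctr[3]=1
Ev 8: PC=2 idx=2 pred=N actual=T -> ctr[2]=1
Ev 9: PC=2 idx=2 pred=N actual=N -> ctr[2]=0
Ev 10: PC=5 idx=1 pred=N actual=T -> ctr[1]=2
Ev 11: PC=2 idx=2 pred=N actual=T -> ctr[2]=1
Ev 12: PC=7 idx=3 pred=N actual=T -> ctr[3]=2

Answer: 0 2 1 2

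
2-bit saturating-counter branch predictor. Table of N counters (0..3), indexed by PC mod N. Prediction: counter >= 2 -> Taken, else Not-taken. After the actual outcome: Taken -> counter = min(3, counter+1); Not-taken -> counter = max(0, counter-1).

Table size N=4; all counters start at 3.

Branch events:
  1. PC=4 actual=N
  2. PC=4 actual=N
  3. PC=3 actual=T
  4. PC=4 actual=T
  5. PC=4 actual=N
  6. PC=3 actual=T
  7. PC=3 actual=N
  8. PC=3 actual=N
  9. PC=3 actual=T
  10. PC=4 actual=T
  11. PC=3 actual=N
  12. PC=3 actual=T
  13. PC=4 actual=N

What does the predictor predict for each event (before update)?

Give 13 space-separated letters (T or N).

Answer: T T T N T T T T N N T N T

Derivation:
Ev 1: PC=4 idx=0 pred=T actual=N -> ctr[0]=2
Ev 2: PC=4 idx=0 pred=T actual=N -> ctr[0]=1
Ev 3: PC=3 idx=3 pred=T actual=T -> ctr[3]=3
Ev 4: PC=4 idx=0 pred=N actual=T -> ctr[0]=2
Ev 5: PC=4 idx=0 pred=T actual=N -> ctr[0]=1
Ev 6: PC=3 idx=3 pred=T actual=T -> ctr[3]=3
Ev 7: PC=3 idx=3 pred=T actual=N -> ctr[3]=2
Ev 8: PC=3 idx=3 pred=T actual=N -> ctr[3]=1
Ev 9: PC=3 idx=3 pred=N actual=T -> ctr[3]=2
Ev 10: PC=4 idx=0 pred=N actual=T -> ctr[0]=2
Ev 11: PC=3 idx=3 pred=T actual=N -> ctr[3]=1
Ev 12: PC=3 idx=3 pred=N actual=T -> ctr[3]=2
Ev 13: PC=4 idx=0 pred=T actual=N -> ctr[0]=1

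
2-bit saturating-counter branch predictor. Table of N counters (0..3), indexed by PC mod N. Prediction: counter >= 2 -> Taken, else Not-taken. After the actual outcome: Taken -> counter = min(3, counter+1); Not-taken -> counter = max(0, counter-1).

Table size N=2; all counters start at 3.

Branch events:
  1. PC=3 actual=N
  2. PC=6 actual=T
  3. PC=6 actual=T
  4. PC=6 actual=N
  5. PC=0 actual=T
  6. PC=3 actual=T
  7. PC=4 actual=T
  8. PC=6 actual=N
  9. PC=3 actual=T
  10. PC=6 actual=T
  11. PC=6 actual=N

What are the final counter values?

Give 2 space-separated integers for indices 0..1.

Answer: 2 3

Derivation:
Ev 1: PC=3 idx=1 pred=T actual=N -> ctr[1]=2
Ev 2: PC=6 idx=0 pred=T actual=T -> ctr[0]=3
Ev 3: PC=6 idx=0 pred=T actual=T -> ctr[0]=3
Ev 4: PC=6 idx=0 pred=T actual=N -> ctr[0]=2
Ev 5: PC=0 idx=0 pred=T actual=T -> ctr[0]=3
Ev 6: PC=3 idx=1 pred=T actual=T -> ctr[1]=3
Ev 7: PC=4 idx=0 pred=T actual=T -> ctr[0]=3
Ev 8: PC=6 idx=0 pred=T actual=N -> ctr[0]=2
Ev 9: PC=3 idx=1 pred=T actual=T -> ctr[1]=3
Ev 10: PC=6 idx=0 pred=T actual=T -> ctr[0]=3
Ev 11: PC=6 idx=0 pred=T actual=N -> ctr[0]=2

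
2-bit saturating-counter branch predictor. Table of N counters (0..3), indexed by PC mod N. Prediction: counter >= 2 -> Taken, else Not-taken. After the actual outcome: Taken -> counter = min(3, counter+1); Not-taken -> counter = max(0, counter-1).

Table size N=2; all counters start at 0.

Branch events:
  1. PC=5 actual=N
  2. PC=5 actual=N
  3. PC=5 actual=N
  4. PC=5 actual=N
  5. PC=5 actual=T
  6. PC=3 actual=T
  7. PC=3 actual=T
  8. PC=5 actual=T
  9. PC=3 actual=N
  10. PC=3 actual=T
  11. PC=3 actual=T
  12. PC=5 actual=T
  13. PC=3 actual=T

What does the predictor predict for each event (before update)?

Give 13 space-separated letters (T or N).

Answer: N N N N N N T T T T T T T

Derivation:
Ev 1: PC=5 idx=1 pred=N actual=N -> ctr[1]=0
Ev 2: PC=5 idx=1 pred=N actual=N -> ctr[1]=0
Ev 3: PC=5 idx=1 pred=N actual=N -> ctr[1]=0
Ev 4: PC=5 idx=1 pred=N actual=N -> ctr[1]=0
Ev 5: PC=5 idx=1 pred=N actual=T -> ctr[1]=1
Ev 6: PC=3 idx=1 pred=N actual=T -> ctr[1]=2
Ev 7: PC=3 idx=1 pred=T actual=T -> ctr[1]=3
Ev 8: PC=5 idx=1 pred=T actual=T -> ctr[1]=3
Ev 9: PC=3 idx=1 pred=T actual=N -> ctr[1]=2
Ev 10: PC=3 idx=1 pred=T actual=T -> ctr[1]=3
Ev 11: PC=3 idx=1 pred=T actual=T -> ctr[1]=3
Ev 12: PC=5 idx=1 pred=T actual=T -> ctr[1]=3
Ev 13: PC=3 idx=1 pred=T actual=T -> ctr[1]=3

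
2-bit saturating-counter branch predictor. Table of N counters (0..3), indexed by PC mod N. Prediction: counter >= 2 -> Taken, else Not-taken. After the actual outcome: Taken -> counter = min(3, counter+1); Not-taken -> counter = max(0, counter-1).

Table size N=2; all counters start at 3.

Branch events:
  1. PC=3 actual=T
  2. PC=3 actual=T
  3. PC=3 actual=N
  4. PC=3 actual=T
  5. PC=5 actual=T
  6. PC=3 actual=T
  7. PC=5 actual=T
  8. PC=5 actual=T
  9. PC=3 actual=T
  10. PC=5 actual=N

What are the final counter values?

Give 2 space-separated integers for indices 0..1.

Answer: 3 2

Derivation:
Ev 1: PC=3 idx=1 pred=T actual=T -> ctr[1]=3
Ev 2: PC=3 idx=1 pred=T actual=T -> ctr[1]=3
Ev 3: PC=3 idx=1 pred=T actual=N -> ctr[1]=2
Ev 4: PC=3 idx=1 pred=T actual=T -> ctr[1]=3
Ev 5: PC=5 idx=1 pred=T actual=T -> ctr[1]=3
Ev 6: PC=3 idx=1 pred=T actual=T -> ctr[1]=3
Ev 7: PC=5 idx=1 pred=T actual=T -> ctr[1]=3
Ev 8: PC=5 idx=1 pred=T actual=T -> ctr[1]=3
Ev 9: PC=3 idx=1 pred=T actual=T -> ctr[1]=3
Ev 10: PC=5 idx=1 pred=T actual=N -> ctr[1]=2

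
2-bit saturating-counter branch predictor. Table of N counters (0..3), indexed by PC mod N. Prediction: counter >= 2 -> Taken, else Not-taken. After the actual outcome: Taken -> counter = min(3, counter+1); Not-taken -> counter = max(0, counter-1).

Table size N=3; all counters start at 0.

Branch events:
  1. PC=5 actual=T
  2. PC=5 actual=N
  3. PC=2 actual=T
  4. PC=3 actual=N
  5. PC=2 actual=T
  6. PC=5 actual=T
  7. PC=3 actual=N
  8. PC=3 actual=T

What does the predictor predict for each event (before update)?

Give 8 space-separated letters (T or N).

Answer: N N N N N T N N

Derivation:
Ev 1: PC=5 idx=2 pred=N actual=T -> ctr[2]=1
Ev 2: PC=5 idx=2 pred=N actual=N -> ctr[2]=0
Ev 3: PC=2 idx=2 pred=N actual=T -> ctr[2]=1
Ev 4: PC=3 idx=0 pred=N actual=N -> ctr[0]=0
Ev 5: PC=2 idx=2 pred=N actual=T -> ctr[2]=2
Ev 6: PC=5 idx=2 pred=T actual=T -> ctr[2]=3
Ev 7: PC=3 idx=0 pred=N actual=N -> ctr[0]=0
Ev 8: PC=3 idx=0 pred=N actual=T -> ctr[0]=1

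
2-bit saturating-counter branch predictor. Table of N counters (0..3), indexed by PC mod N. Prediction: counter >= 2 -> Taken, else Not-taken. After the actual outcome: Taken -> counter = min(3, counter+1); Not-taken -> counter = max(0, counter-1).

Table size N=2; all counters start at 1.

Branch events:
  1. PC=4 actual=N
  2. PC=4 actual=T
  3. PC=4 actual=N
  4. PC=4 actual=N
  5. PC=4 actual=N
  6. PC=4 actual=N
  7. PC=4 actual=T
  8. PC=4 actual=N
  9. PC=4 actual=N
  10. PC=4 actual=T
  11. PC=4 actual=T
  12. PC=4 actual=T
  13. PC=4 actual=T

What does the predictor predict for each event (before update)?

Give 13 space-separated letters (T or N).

Ev 1: PC=4 idx=0 pred=N actual=N -> ctr[0]=0
Ev 2: PC=4 idx=0 pred=N actual=T -> ctr[0]=1
Ev 3: PC=4 idx=0 pred=N actual=N -> ctr[0]=0
Ev 4: PC=4 idx=0 pred=N actual=N -> ctr[0]=0
Ev 5: PC=4 idx=0 pred=N actual=N -> ctr[0]=0
Ev 6: PC=4 idx=0 pred=N actual=N -> ctr[0]=0
Ev 7: PC=4 idx=0 pred=N actual=T -> ctr[0]=1
Ev 8: PC=4 idx=0 pred=N actual=N -> ctr[0]=0
Ev 9: PC=4 idx=0 pred=N actual=N -> ctr[0]=0
Ev 10: PC=4 idx=0 pred=N actual=T -> ctr[0]=1
Ev 11: PC=4 idx=0 pred=N actual=T -> ctr[0]=2
Ev 12: PC=4 idx=0 pred=T actual=T -> ctr[0]=3
Ev 13: PC=4 idx=0 pred=T actual=T -> ctr[0]=3

Answer: N N N N N N N N N N N T T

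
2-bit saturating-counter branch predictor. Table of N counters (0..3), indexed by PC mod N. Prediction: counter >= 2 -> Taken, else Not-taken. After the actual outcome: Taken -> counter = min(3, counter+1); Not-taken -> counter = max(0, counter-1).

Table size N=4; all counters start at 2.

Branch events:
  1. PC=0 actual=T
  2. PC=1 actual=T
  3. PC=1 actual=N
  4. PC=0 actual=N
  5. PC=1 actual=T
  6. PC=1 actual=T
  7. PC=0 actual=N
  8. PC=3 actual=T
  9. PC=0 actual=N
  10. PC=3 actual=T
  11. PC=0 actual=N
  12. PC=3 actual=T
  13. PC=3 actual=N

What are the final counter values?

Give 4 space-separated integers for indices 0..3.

Ev 1: PC=0 idx=0 pred=T actual=T -> ctr[0]=3
Ev 2: PC=1 idx=1 pred=T actual=T -> ctr[1]=3
Ev 3: PC=1 idx=1 pred=T actual=N -> ctr[1]=2
Ev 4: PC=0 idx=0 pred=T actual=N -> ctr[0]=2
Ev 5: PC=1 idx=1 pred=T actual=T -> ctr[1]=3
Ev 6: PC=1 idx=1 pred=T actual=T -> ctr[1]=3
Ev 7: PC=0 idx=0 pred=T actual=N -> ctr[0]=1
Ev 8: PC=3 idx=3 pred=T actual=T -> ctr[3]=3
Ev 9: PC=0 idx=0 pred=N actual=N -> ctr[0]=0
Ev 10: PC=3 idx=3 pred=T actual=T -> ctr[3]=3
Ev 11: PC=0 idx=0 pred=N actual=N -> ctr[0]=0
Ev 12: PC=3 idx=3 pred=T actual=T -> ctr[3]=3
Ev 13: PC=3 idx=3 pred=T actual=N -> ctr[3]=2

Answer: 0 3 2 2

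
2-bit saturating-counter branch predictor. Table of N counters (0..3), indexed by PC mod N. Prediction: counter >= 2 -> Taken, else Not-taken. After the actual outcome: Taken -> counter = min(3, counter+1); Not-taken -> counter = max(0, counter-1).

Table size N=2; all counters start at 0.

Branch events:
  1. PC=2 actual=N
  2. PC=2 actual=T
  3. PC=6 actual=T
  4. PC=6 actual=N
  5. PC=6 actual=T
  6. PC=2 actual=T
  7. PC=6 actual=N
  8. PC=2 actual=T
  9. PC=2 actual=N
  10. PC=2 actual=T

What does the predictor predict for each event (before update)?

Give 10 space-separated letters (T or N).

Answer: N N N T N T T T T T

Derivation:
Ev 1: PC=2 idx=0 pred=N actual=N -> ctr[0]=0
Ev 2: PC=2 idx=0 pred=N actual=T -> ctr[0]=1
Ev 3: PC=6 idx=0 pred=N actual=T -> ctr[0]=2
Ev 4: PC=6 idx=0 pred=T actual=N -> ctr[0]=1
Ev 5: PC=6 idx=0 pred=N actual=T -> ctr[0]=2
Ev 6: PC=2 idx=0 pred=T actual=T -> ctr[0]=3
Ev 7: PC=6 idx=0 pred=T actual=N -> ctr[0]=2
Ev 8: PC=2 idx=0 pred=T actual=T -> ctr[0]=3
Ev 9: PC=2 idx=0 pred=T actual=N -> ctr[0]=2
Ev 10: PC=2 idx=0 pred=T actual=T -> ctr[0]=3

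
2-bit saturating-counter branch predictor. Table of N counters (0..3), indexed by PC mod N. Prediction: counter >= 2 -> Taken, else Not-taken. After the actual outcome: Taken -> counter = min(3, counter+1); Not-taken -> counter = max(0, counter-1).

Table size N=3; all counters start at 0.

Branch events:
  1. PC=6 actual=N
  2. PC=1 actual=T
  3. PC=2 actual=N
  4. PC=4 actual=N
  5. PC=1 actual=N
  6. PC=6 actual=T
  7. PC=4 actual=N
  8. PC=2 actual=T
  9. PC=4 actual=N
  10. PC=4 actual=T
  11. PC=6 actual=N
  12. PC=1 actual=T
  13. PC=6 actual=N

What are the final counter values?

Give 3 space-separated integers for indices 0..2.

Answer: 0 2 1

Derivation:
Ev 1: PC=6 idx=0 pred=N actual=N -> ctr[0]=0
Ev 2: PC=1 idx=1 pred=N actual=T -> ctr[1]=1
Ev 3: PC=2 idx=2 pred=N actual=N -> ctr[2]=0
Ev 4: PC=4 idx=1 pred=N actual=N -> ctr[1]=0
Ev 5: PC=1 idx=1 pred=N actual=N -> ctr[1]=0
Ev 6: PC=6 idx=0 pred=N actual=T -> ctr[0]=1
Ev 7: PC=4 idx=1 pred=N actual=N -> ctr[1]=0
Ev 8: PC=2 idx=2 pred=N actual=T -> ctr[2]=1
Ev 9: PC=4 idx=1 pred=N actual=N -> ctr[1]=0
Ev 10: PC=4 idx=1 pred=N actual=T -> ctr[1]=1
Ev 11: PC=6 idx=0 pred=N actual=N -> ctr[0]=0
Ev 12: PC=1 idx=1 pred=N actual=T -> ctr[1]=2
Ev 13: PC=6 idx=0 pred=N actual=N -> ctr[0]=0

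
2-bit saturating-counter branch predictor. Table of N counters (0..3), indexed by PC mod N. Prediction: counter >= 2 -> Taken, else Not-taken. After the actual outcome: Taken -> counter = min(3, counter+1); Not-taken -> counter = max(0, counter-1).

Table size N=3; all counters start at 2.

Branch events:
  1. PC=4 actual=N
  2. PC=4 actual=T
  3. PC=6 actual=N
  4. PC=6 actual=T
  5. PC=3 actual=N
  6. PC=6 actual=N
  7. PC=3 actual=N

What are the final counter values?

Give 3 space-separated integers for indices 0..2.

Ev 1: PC=4 idx=1 pred=T actual=N -> ctr[1]=1
Ev 2: PC=4 idx=1 pred=N actual=T -> ctr[1]=2
Ev 3: PC=6 idx=0 pred=T actual=N -> ctr[0]=1
Ev 4: PC=6 idx=0 pred=N actual=T -> ctr[0]=2
Ev 5: PC=3 idx=0 pred=T actual=N -> ctr[0]=1
Ev 6: PC=6 idx=0 pred=N actual=N -> ctr[0]=0
Ev 7: PC=3 idx=0 pred=N actual=N -> ctr[0]=0

Answer: 0 2 2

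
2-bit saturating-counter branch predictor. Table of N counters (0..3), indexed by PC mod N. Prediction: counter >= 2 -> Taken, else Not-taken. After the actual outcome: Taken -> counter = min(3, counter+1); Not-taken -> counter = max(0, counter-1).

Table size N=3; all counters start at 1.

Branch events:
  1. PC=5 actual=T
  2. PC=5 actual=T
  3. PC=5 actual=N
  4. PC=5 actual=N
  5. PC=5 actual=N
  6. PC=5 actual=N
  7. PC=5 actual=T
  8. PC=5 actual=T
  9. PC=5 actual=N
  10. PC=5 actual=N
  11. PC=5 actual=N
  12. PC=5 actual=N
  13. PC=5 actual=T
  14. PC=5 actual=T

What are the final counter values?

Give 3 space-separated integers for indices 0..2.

Ev 1: PC=5 idx=2 pred=N actual=T -> ctr[2]=2
Ev 2: PC=5 idx=2 pred=T actual=T -> ctr[2]=3
Ev 3: PC=5 idx=2 pred=T actual=N -> ctr[2]=2
Ev 4: PC=5 idx=2 pred=T actual=N -> ctr[2]=1
Ev 5: PC=5 idx=2 pred=N actual=N -> ctr[2]=0
Ev 6: PC=5 idx=2 pred=N actual=N -> ctr[2]=0
Ev 7: PC=5 idx=2 pred=N actual=T -> ctr[2]=1
Ev 8: PC=5 idx=2 pred=N actual=T -> ctr[2]=2
Ev 9: PC=5 idx=2 pred=T actual=N -> ctr[2]=1
Ev 10: PC=5 idx=2 pred=N actual=N -> ctr[2]=0
Ev 11: PC=5 idx=2 pred=N actual=N -> ctr[2]=0
Ev 12: PC=5 idx=2 pred=N actual=N -> ctr[2]=0
Ev 13: PC=5 idx=2 pred=N actual=T -> ctr[2]=1
Ev 14: PC=5 idx=2 pred=N actual=T -> ctr[2]=2

Answer: 1 1 2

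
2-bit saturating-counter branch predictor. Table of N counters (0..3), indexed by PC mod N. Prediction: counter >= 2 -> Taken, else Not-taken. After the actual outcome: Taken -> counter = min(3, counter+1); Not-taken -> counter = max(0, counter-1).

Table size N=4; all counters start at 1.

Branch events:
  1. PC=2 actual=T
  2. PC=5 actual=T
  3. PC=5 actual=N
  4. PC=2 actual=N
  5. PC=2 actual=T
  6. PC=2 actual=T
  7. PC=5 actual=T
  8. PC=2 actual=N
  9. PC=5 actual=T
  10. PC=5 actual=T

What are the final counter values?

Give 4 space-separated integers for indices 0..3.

Ev 1: PC=2 idx=2 pred=N actual=T -> ctr[2]=2
Ev 2: PC=5 idx=1 pred=N actual=T -> ctr[1]=2
Ev 3: PC=5 idx=1 pred=T actual=N -> ctr[1]=1
Ev 4: PC=2 idx=2 pred=T actual=N -> ctr[2]=1
Ev 5: PC=2 idx=2 pred=N actual=T -> ctr[2]=2
Ev 6: PC=2 idx=2 pred=T actual=T -> ctr[2]=3
Ev 7: PC=5 idx=1 pred=N actual=T -> ctr[1]=2
Ev 8: PC=2 idx=2 pred=T actual=N -> ctr[2]=2
Ev 9: PC=5 idx=1 pred=T actual=T -> ctr[1]=3
Ev 10: PC=5 idx=1 pred=T actual=T -> ctr[1]=3

Answer: 1 3 2 1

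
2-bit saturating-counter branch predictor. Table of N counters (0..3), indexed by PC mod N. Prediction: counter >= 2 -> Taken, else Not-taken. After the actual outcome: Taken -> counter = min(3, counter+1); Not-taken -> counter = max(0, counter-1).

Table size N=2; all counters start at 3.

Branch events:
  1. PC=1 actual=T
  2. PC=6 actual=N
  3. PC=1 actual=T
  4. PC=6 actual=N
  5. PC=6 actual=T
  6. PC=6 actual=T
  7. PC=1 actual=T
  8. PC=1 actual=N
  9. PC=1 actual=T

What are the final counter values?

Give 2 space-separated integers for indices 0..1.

Ev 1: PC=1 idx=1 pred=T actual=T -> ctr[1]=3
Ev 2: PC=6 idx=0 pred=T actual=N -> ctr[0]=2
Ev 3: PC=1 idx=1 pred=T actual=T -> ctr[1]=3
Ev 4: PC=6 idx=0 pred=T actual=N -> ctr[0]=1
Ev 5: PC=6 idx=0 pred=N actual=T -> ctr[0]=2
Ev 6: PC=6 idx=0 pred=T actual=T -> ctr[0]=3
Ev 7: PC=1 idx=1 pred=T actual=T -> ctr[1]=3
Ev 8: PC=1 idx=1 pred=T actual=N -> ctr[1]=2
Ev 9: PC=1 idx=1 pred=T actual=T -> ctr[1]=3

Answer: 3 3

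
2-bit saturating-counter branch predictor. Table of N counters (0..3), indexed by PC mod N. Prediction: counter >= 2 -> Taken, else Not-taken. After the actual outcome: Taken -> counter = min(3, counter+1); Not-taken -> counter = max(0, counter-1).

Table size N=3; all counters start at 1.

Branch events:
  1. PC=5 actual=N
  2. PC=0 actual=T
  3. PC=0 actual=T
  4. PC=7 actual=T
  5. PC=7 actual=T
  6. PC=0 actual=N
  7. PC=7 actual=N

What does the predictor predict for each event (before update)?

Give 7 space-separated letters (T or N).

Answer: N N T N T T T

Derivation:
Ev 1: PC=5 idx=2 pred=N actual=N -> ctr[2]=0
Ev 2: PC=0 idx=0 pred=N actual=T -> ctr[0]=2
Ev 3: PC=0 idx=0 pred=T actual=T -> ctr[0]=3
Ev 4: PC=7 idx=1 pred=N actual=T -> ctr[1]=2
Ev 5: PC=7 idx=1 pred=T actual=T -> ctr[1]=3
Ev 6: PC=0 idx=0 pred=T actual=N -> ctr[0]=2
Ev 7: PC=7 idx=1 pred=T actual=N -> ctr[1]=2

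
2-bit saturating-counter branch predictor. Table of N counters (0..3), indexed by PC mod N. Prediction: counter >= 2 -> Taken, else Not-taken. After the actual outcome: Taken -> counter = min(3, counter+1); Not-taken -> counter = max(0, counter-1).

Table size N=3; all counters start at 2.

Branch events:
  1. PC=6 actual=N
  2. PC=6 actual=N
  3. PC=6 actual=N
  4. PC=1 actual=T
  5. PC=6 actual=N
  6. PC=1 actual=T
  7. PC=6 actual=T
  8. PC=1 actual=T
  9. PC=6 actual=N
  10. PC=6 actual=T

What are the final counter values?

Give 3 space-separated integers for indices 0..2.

Answer: 1 3 2

Derivation:
Ev 1: PC=6 idx=0 pred=T actual=N -> ctr[0]=1
Ev 2: PC=6 idx=0 pred=N actual=N -> ctr[0]=0
Ev 3: PC=6 idx=0 pred=N actual=N -> ctr[0]=0
Ev 4: PC=1 idx=1 pred=T actual=T -> ctr[1]=3
Ev 5: PC=6 idx=0 pred=N actual=N -> ctr[0]=0
Ev 6: PC=1 idx=1 pred=T actual=T -> ctr[1]=3
Ev 7: PC=6 idx=0 pred=N actual=T -> ctr[0]=1
Ev 8: PC=1 idx=1 pred=T actual=T -> ctr[1]=3
Ev 9: PC=6 idx=0 pred=N actual=N -> ctr[0]=0
Ev 10: PC=6 idx=0 pred=N actual=T -> ctr[0]=1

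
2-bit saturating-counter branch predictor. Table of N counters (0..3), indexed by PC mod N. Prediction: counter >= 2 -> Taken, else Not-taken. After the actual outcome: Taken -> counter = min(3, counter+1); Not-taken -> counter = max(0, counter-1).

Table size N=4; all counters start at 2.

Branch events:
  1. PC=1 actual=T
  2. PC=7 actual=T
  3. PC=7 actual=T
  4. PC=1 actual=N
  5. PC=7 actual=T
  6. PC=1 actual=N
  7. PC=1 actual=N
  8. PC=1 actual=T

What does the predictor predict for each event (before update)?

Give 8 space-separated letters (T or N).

Answer: T T T T T T N N

Derivation:
Ev 1: PC=1 idx=1 pred=T actual=T -> ctr[1]=3
Ev 2: PC=7 idx=3 pred=T actual=T -> ctr[3]=3
Ev 3: PC=7 idx=3 pred=T actual=T -> ctr[3]=3
Ev 4: PC=1 idx=1 pred=T actual=N -> ctr[1]=2
Ev 5: PC=7 idx=3 pred=T actual=T -> ctr[3]=3
Ev 6: PC=1 idx=1 pred=T actual=N -> ctr[1]=1
Ev 7: PC=1 idx=1 pred=N actual=N -> ctr[1]=0
Ev 8: PC=1 idx=1 pred=N actual=T -> ctr[1]=1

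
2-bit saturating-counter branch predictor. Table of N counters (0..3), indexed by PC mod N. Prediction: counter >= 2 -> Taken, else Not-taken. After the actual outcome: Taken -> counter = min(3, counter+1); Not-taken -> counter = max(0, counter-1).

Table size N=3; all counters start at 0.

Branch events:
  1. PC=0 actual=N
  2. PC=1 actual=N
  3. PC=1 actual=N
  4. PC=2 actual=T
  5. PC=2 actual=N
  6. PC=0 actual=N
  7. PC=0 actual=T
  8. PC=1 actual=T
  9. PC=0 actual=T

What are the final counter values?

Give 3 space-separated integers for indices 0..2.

Ev 1: PC=0 idx=0 pred=N actual=N -> ctr[0]=0
Ev 2: PC=1 idx=1 pred=N actual=N -> ctr[1]=0
Ev 3: PC=1 idx=1 pred=N actual=N -> ctr[1]=0
Ev 4: PC=2 idx=2 pred=N actual=T -> ctr[2]=1
Ev 5: PC=2 idx=2 pred=N actual=N -> ctr[2]=0
Ev 6: PC=0 idx=0 pred=N actual=N -> ctr[0]=0
Ev 7: PC=0 idx=0 pred=N actual=T -> ctr[0]=1
Ev 8: PC=1 idx=1 pred=N actual=T -> ctr[1]=1
Ev 9: PC=0 idx=0 pred=N actual=T -> ctr[0]=2

Answer: 2 1 0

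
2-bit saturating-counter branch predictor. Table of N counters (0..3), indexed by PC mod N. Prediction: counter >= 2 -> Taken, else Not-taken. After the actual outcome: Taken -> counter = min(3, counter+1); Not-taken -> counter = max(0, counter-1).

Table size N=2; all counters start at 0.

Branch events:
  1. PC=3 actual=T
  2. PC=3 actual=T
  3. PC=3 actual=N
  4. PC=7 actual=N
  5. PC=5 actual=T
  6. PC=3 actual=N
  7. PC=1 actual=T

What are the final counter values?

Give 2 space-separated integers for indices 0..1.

Answer: 0 1

Derivation:
Ev 1: PC=3 idx=1 pred=N actual=T -> ctr[1]=1
Ev 2: PC=3 idx=1 pred=N actual=T -> ctr[1]=2
Ev 3: PC=3 idx=1 pred=T actual=N -> ctr[1]=1
Ev 4: PC=7 idx=1 pred=N actual=N -> ctr[1]=0
Ev 5: PC=5 idx=1 pred=N actual=T -> ctr[1]=1
Ev 6: PC=3 idx=1 pred=N actual=N -> ctr[1]=0
Ev 7: PC=1 idx=1 pred=N actual=T -> ctr[1]=1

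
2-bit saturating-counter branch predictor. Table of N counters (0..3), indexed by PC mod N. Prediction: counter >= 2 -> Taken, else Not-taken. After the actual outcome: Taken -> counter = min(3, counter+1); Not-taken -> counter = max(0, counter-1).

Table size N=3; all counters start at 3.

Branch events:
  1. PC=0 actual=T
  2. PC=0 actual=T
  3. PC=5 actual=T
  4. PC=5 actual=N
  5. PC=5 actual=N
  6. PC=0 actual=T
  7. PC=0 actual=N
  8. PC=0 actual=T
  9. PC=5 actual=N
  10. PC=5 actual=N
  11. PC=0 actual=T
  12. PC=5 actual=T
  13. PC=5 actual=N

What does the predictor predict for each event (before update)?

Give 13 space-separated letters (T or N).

Ev 1: PC=0 idx=0 pred=T actual=T -> ctr[0]=3
Ev 2: PC=0 idx=0 pred=T actual=T -> ctr[0]=3
Ev 3: PC=5 idx=2 pred=T actual=T -> ctr[2]=3
Ev 4: PC=5 idx=2 pred=T actual=N -> ctr[2]=2
Ev 5: PC=5 idx=2 pred=T actual=N -> ctr[2]=1
Ev 6: PC=0 idx=0 pred=T actual=T -> ctr[0]=3
Ev 7: PC=0 idx=0 pred=T actual=N -> ctr[0]=2
Ev 8: PC=0 idx=0 pred=T actual=T -> ctr[0]=3
Ev 9: PC=5 idx=2 pred=N actual=N -> ctr[2]=0
Ev 10: PC=5 idx=2 pred=N actual=N -> ctr[2]=0
Ev 11: PC=0 idx=0 pred=T actual=T -> ctr[0]=3
Ev 12: PC=5 idx=2 pred=N actual=T -> ctr[2]=1
Ev 13: PC=5 idx=2 pred=N actual=N -> ctr[2]=0

Answer: T T T T T T T T N N T N N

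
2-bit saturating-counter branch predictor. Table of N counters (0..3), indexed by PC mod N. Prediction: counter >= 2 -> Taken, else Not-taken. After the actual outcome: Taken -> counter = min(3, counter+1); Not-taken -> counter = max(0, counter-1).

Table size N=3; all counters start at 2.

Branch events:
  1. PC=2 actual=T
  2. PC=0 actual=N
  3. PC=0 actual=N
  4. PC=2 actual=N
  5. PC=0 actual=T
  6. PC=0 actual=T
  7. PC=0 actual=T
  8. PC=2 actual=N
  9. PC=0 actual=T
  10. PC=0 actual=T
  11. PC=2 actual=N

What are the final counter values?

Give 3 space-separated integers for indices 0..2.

Answer: 3 2 0

Derivation:
Ev 1: PC=2 idx=2 pred=T actual=T -> ctr[2]=3
Ev 2: PC=0 idx=0 pred=T actual=N -> ctr[0]=1
Ev 3: PC=0 idx=0 pred=N actual=N -> ctr[0]=0
Ev 4: PC=2 idx=2 pred=T actual=N -> ctr[2]=2
Ev 5: PC=0 idx=0 pred=N actual=T -> ctr[0]=1
Ev 6: PC=0 idx=0 pred=N actual=T -> ctr[0]=2
Ev 7: PC=0 idx=0 pred=T actual=T -> ctr[0]=3
Ev 8: PC=2 idx=2 pred=T actual=N -> ctr[2]=1
Ev 9: PC=0 idx=0 pred=T actual=T -> ctr[0]=3
Ev 10: PC=0 idx=0 pred=T actual=T -> ctr[0]=3
Ev 11: PC=2 idx=2 pred=N actual=N -> ctr[2]=0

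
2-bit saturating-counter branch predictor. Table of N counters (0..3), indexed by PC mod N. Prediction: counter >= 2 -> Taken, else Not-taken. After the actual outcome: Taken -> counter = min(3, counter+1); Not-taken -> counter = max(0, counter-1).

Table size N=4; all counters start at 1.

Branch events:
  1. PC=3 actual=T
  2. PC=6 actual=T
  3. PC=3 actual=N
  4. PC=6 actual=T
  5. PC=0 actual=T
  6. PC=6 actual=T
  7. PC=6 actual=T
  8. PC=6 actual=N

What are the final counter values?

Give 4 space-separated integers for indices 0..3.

Ev 1: PC=3 idx=3 pred=N actual=T -> ctr[3]=2
Ev 2: PC=6 idx=2 pred=N actual=T -> ctr[2]=2
Ev 3: PC=3 idx=3 pred=T actual=N -> ctr[3]=1
Ev 4: PC=6 idx=2 pred=T actual=T -> ctr[2]=3
Ev 5: PC=0 idx=0 pred=N actual=T -> ctr[0]=2
Ev 6: PC=6 idx=2 pred=T actual=T -> ctr[2]=3
Ev 7: PC=6 idx=2 pred=T actual=T -> ctr[2]=3
Ev 8: PC=6 idx=2 pred=T actual=N -> ctr[2]=2

Answer: 2 1 2 1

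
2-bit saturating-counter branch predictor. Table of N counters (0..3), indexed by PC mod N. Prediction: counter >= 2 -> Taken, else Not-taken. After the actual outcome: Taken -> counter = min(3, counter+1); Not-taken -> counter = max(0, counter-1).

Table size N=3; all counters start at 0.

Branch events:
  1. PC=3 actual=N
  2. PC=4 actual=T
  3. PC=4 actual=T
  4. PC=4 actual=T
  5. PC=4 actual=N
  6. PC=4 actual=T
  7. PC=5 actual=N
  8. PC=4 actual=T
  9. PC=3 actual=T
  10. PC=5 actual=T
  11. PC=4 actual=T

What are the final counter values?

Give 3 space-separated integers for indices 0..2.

Ev 1: PC=3 idx=0 pred=N actual=N -> ctr[0]=0
Ev 2: PC=4 idx=1 pred=N actual=T -> ctr[1]=1
Ev 3: PC=4 idx=1 pred=N actual=T -> ctr[1]=2
Ev 4: PC=4 idx=1 pred=T actual=T -> ctr[1]=3
Ev 5: PC=4 idx=1 pred=T actual=N -> ctr[1]=2
Ev 6: PC=4 idx=1 pred=T actual=T -> ctr[1]=3
Ev 7: PC=5 idx=2 pred=N actual=N -> ctr[2]=0
Ev 8: PC=4 idx=1 pred=T actual=T -> ctr[1]=3
Ev 9: PC=3 idx=0 pred=N actual=T -> ctr[0]=1
Ev 10: PC=5 idx=2 pred=N actual=T -> ctr[2]=1
Ev 11: PC=4 idx=1 pred=T actual=T -> ctr[1]=3

Answer: 1 3 1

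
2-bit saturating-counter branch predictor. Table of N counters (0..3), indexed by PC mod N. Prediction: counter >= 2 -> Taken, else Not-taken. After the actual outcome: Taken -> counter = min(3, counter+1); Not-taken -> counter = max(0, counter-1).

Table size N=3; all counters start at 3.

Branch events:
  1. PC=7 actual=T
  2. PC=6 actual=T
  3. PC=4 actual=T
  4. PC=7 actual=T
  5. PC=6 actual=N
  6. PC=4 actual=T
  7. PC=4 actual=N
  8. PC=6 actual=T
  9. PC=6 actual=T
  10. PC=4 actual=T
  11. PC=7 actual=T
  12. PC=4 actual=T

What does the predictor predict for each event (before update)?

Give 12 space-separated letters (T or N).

Ev 1: PC=7 idx=1 pred=T actual=T -> ctr[1]=3
Ev 2: PC=6 idx=0 pred=T actual=T -> ctr[0]=3
Ev 3: PC=4 idx=1 pred=T actual=T -> ctr[1]=3
Ev 4: PC=7 idx=1 pred=T actual=T -> ctr[1]=3
Ev 5: PC=6 idx=0 pred=T actual=N -> ctr[0]=2
Ev 6: PC=4 idx=1 pred=T actual=T -> ctr[1]=3
Ev 7: PC=4 idx=1 pred=T actual=N -> ctr[1]=2
Ev 8: PC=6 idx=0 pred=T actual=T -> ctr[0]=3
Ev 9: PC=6 idx=0 pred=T actual=T -> ctr[0]=3
Ev 10: PC=4 idx=1 pred=T actual=T -> ctr[1]=3
Ev 11: PC=7 idx=1 pred=T actual=T -> ctr[1]=3
Ev 12: PC=4 idx=1 pred=T actual=T -> ctr[1]=3

Answer: T T T T T T T T T T T T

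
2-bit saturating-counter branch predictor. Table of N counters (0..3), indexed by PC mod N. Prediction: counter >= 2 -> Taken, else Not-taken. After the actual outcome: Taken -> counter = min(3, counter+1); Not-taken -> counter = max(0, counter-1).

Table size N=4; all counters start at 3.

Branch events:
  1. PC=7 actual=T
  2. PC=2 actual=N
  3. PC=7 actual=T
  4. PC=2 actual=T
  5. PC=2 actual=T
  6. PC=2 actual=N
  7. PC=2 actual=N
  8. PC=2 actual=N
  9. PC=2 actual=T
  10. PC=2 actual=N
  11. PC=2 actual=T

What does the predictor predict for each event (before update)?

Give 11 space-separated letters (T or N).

Ev 1: PC=7 idx=3 pred=T actual=T -> ctr[3]=3
Ev 2: PC=2 idx=2 pred=T actual=N -> ctr[2]=2
Ev 3: PC=7 idx=3 pred=T actual=T -> ctr[3]=3
Ev 4: PC=2 idx=2 pred=T actual=T -> ctr[2]=3
Ev 5: PC=2 idx=2 pred=T actual=T -> ctr[2]=3
Ev 6: PC=2 idx=2 pred=T actual=N -> ctr[2]=2
Ev 7: PC=2 idx=2 pred=T actual=N -> ctr[2]=1
Ev 8: PC=2 idx=2 pred=N actual=N -> ctr[2]=0
Ev 9: PC=2 idx=2 pred=N actual=T -> ctr[2]=1
Ev 10: PC=2 idx=2 pred=N actual=N -> ctr[2]=0
Ev 11: PC=2 idx=2 pred=N actual=T -> ctr[2]=1

Answer: T T T T T T T N N N N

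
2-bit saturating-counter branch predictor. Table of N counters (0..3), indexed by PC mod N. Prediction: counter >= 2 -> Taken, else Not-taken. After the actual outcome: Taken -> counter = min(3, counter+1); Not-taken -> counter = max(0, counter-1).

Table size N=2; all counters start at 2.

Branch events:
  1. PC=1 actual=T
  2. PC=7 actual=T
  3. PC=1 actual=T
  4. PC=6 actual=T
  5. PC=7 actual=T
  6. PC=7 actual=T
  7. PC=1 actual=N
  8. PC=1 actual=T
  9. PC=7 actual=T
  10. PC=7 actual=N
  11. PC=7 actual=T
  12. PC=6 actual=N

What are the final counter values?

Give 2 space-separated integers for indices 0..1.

Ev 1: PC=1 idx=1 pred=T actual=T -> ctr[1]=3
Ev 2: PC=7 idx=1 pred=T actual=T -> ctr[1]=3
Ev 3: PC=1 idx=1 pred=T actual=T -> ctr[1]=3
Ev 4: PC=6 idx=0 pred=T actual=T -> ctr[0]=3
Ev 5: PC=7 idx=1 pred=T actual=T -> ctr[1]=3
Ev 6: PC=7 idx=1 pred=T actual=T -> ctr[1]=3
Ev 7: PC=1 idx=1 pred=T actual=N -> ctr[1]=2
Ev 8: PC=1 idx=1 pred=T actual=T -> ctr[1]=3
Ev 9: PC=7 idx=1 pred=T actual=T -> ctr[1]=3
Ev 10: PC=7 idx=1 pred=T actual=N -> ctr[1]=2
Ev 11: PC=7 idx=1 pred=T actual=T -> ctr[1]=3
Ev 12: PC=6 idx=0 pred=T actual=N -> ctr[0]=2

Answer: 2 3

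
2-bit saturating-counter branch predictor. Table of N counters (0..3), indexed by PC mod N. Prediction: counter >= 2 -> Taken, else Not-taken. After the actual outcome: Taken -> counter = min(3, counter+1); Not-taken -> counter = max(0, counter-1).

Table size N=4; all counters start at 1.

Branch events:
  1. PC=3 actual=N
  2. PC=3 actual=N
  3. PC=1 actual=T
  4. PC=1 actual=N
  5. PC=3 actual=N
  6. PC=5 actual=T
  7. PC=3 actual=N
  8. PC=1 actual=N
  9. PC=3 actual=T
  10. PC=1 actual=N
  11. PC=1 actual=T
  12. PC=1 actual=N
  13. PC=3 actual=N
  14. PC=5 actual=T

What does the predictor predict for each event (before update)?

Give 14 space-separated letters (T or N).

Answer: N N N T N N N T N N N N N N

Derivation:
Ev 1: PC=3 idx=3 pred=N actual=N -> ctr[3]=0
Ev 2: PC=3 idx=3 pred=N actual=N -> ctr[3]=0
Ev 3: PC=1 idx=1 pred=N actual=T -> ctr[1]=2
Ev 4: PC=1 idx=1 pred=T actual=N -> ctr[1]=1
Ev 5: PC=3 idx=3 pred=N actual=N -> ctr[3]=0
Ev 6: PC=5 idx=1 pred=N actual=T -> ctr[1]=2
Ev 7: PC=3 idx=3 pred=N actual=N -> ctr[3]=0
Ev 8: PC=1 idx=1 pred=T actual=N -> ctr[1]=1
Ev 9: PC=3 idx=3 pred=N actual=T -> ctr[3]=1
Ev 10: PC=1 idx=1 pred=N actual=N -> ctr[1]=0
Ev 11: PC=1 idx=1 pred=N actual=T -> ctr[1]=1
Ev 12: PC=1 idx=1 pred=N actual=N -> ctr[1]=0
Ev 13: PC=3 idx=3 pred=N actual=N -> ctr[3]=0
Ev 14: PC=5 idx=1 pred=N actual=T -> ctr[1]=1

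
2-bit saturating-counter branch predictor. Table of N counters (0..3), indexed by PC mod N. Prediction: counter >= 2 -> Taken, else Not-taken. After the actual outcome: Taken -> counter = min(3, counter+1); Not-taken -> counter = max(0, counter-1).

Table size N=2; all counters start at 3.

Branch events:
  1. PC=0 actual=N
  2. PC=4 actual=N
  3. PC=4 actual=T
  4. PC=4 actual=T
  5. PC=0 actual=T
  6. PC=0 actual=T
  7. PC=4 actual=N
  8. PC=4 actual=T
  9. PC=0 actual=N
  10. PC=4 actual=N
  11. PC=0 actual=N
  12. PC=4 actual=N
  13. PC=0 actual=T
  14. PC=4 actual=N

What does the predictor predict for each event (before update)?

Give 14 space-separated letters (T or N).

Answer: T T N T T T T T T T N N N N

Derivation:
Ev 1: PC=0 idx=0 pred=T actual=N -> ctr[0]=2
Ev 2: PC=4 idx=0 pred=T actual=N -> ctr[0]=1
Ev 3: PC=4 idx=0 pred=N actual=T -> ctr[0]=2
Ev 4: PC=4 idx=0 pred=T actual=T -> ctr[0]=3
Ev 5: PC=0 idx=0 pred=T actual=T -> ctr[0]=3
Ev 6: PC=0 idx=0 pred=T actual=T -> ctr[0]=3
Ev 7: PC=4 idx=0 pred=T actual=N -> ctr[0]=2
Ev 8: PC=4 idx=0 pred=T actual=T -> ctr[0]=3
Ev 9: PC=0 idx=0 pred=T actual=N -> ctr[0]=2
Ev 10: PC=4 idx=0 pred=T actual=N -> ctr[0]=1
Ev 11: PC=0 idx=0 pred=N actual=N -> ctr[0]=0
Ev 12: PC=4 idx=0 pred=N actual=N -> ctr[0]=0
Ev 13: PC=0 idx=0 pred=N actual=T -> ctr[0]=1
Ev 14: PC=4 idx=0 pred=N actual=N -> ctr[0]=0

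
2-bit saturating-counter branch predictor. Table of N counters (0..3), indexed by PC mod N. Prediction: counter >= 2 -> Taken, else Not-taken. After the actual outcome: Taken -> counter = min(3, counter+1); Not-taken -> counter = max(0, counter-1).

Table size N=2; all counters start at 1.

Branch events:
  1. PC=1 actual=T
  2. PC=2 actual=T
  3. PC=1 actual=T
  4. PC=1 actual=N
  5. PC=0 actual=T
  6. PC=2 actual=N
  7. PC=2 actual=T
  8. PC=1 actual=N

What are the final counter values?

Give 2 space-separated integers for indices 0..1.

Ev 1: PC=1 idx=1 pred=N actual=T -> ctr[1]=2
Ev 2: PC=2 idx=0 pred=N actual=T -> ctr[0]=2
Ev 3: PC=1 idx=1 pred=T actual=T -> ctr[1]=3
Ev 4: PC=1 idx=1 pred=T actual=N -> ctr[1]=2
Ev 5: PC=0 idx=0 pred=T actual=T -> ctr[0]=3
Ev 6: PC=2 idx=0 pred=T actual=N -> ctr[0]=2
Ev 7: PC=2 idx=0 pred=T actual=T -> ctr[0]=3
Ev 8: PC=1 idx=1 pred=T actual=N -> ctr[1]=1

Answer: 3 1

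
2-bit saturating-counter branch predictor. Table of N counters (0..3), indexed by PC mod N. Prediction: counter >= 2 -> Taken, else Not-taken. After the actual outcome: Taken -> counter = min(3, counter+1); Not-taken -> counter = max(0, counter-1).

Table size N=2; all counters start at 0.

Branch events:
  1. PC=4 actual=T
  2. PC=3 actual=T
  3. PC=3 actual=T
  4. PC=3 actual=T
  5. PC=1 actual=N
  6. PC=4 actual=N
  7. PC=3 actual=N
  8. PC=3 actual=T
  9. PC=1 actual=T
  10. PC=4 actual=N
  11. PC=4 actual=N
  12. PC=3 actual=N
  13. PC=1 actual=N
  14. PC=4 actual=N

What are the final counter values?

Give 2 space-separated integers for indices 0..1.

Ev 1: PC=4 idx=0 pred=N actual=T -> ctr[0]=1
Ev 2: PC=3 idx=1 pred=N actual=T -> ctr[1]=1
Ev 3: PC=3 idx=1 pred=N actual=T -> ctr[1]=2
Ev 4: PC=3 idx=1 pred=T actual=T -> ctr[1]=3
Ev 5: PC=1 idx=1 pred=T actual=N -> ctr[1]=2
Ev 6: PC=4 idx=0 pred=N actual=N -> ctr[0]=0
Ev 7: PC=3 idx=1 pred=T actual=N -> ctr[1]=1
Ev 8: PC=3 idx=1 pred=N actual=T -> ctr[1]=2
Ev 9: PC=1 idx=1 pred=T actual=T -> ctr[1]=3
Ev 10: PC=4 idx=0 pred=N actual=N -> ctr[0]=0
Ev 11: PC=4 idx=0 pred=N actual=N -> ctr[0]=0
Ev 12: PC=3 idx=1 pred=T actual=N -> ctr[1]=2
Ev 13: PC=1 idx=1 pred=T actual=N -> ctr[1]=1
Ev 14: PC=4 idx=0 pred=N actual=N -> ctr[0]=0

Answer: 0 1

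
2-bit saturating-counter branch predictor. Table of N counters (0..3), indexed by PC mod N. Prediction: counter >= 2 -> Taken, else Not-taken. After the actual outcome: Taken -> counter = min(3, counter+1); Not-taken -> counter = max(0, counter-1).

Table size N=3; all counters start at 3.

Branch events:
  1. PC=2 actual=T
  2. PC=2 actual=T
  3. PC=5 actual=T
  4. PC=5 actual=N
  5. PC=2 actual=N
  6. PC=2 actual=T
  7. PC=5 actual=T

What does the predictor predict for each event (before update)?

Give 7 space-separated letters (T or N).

Answer: T T T T T N T

Derivation:
Ev 1: PC=2 idx=2 pred=T actual=T -> ctr[2]=3
Ev 2: PC=2 idx=2 pred=T actual=T -> ctr[2]=3
Ev 3: PC=5 idx=2 pred=T actual=T -> ctr[2]=3
Ev 4: PC=5 idx=2 pred=T actual=N -> ctr[2]=2
Ev 5: PC=2 idx=2 pred=T actual=N -> ctr[2]=1
Ev 6: PC=2 idx=2 pred=N actual=T -> ctr[2]=2
Ev 7: PC=5 idx=2 pred=T actual=T -> ctr[2]=3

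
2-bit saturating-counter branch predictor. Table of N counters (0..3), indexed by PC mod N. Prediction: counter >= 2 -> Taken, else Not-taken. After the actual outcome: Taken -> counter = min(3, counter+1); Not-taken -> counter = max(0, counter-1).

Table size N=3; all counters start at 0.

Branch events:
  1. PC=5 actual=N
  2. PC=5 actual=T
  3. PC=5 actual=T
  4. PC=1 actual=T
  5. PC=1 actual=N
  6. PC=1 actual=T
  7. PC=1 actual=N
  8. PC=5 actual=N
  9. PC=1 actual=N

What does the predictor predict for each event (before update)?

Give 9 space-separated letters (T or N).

Answer: N N N N N N N T N

Derivation:
Ev 1: PC=5 idx=2 pred=N actual=N -> ctr[2]=0
Ev 2: PC=5 idx=2 pred=N actual=T -> ctr[2]=1
Ev 3: PC=5 idx=2 pred=N actual=T -> ctr[2]=2
Ev 4: PC=1 idx=1 pred=N actual=T -> ctr[1]=1
Ev 5: PC=1 idx=1 pred=N actual=N -> ctr[1]=0
Ev 6: PC=1 idx=1 pred=N actual=T -> ctr[1]=1
Ev 7: PC=1 idx=1 pred=N actual=N -> ctr[1]=0
Ev 8: PC=5 idx=2 pred=T actual=N -> ctr[2]=1
Ev 9: PC=1 idx=1 pred=N actual=N -> ctr[1]=0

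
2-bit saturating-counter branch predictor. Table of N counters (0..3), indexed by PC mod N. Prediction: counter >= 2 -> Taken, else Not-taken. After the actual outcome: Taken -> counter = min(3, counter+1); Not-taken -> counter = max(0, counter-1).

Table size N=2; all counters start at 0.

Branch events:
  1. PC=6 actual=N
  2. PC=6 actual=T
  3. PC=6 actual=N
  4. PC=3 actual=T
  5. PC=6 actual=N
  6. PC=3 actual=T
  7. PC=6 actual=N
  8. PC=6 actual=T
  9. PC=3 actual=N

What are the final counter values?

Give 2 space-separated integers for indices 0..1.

Answer: 1 1

Derivation:
Ev 1: PC=6 idx=0 pred=N actual=N -> ctr[0]=0
Ev 2: PC=6 idx=0 pred=N actual=T -> ctr[0]=1
Ev 3: PC=6 idx=0 pred=N actual=N -> ctr[0]=0
Ev 4: PC=3 idx=1 pred=N actual=T -> ctr[1]=1
Ev 5: PC=6 idx=0 pred=N actual=N -> ctr[0]=0
Ev 6: PC=3 idx=1 pred=N actual=T -> ctr[1]=2
Ev 7: PC=6 idx=0 pred=N actual=N -> ctr[0]=0
Ev 8: PC=6 idx=0 pred=N actual=T -> ctr[0]=1
Ev 9: PC=3 idx=1 pred=T actual=N -> ctr[1]=1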